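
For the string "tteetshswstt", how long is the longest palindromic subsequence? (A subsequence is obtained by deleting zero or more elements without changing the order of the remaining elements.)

7

One longest palindromic subsequence is ttswstt (positions 1,2,6,9,10,11,12); it reads the same forward and backward, and the interval DP gives dp[1][12] = 7.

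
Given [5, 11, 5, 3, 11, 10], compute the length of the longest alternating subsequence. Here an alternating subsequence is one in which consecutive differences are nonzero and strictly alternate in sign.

Track the best alternating length ending on an up-step vs a down-step at each position: up/down = 1/1, 2/1, 1/3, 1/3, 4/1, 4/5.
The maximum over both is 5; one such subsequence is 5, 11, 5, 11, 10.

5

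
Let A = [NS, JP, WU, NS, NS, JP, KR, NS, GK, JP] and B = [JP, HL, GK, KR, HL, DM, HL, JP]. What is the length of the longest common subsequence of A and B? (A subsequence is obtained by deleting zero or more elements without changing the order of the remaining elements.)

Backtracking the LCS table gives one alignment: JP (A2,B1) → KR (A7,B4) → JP (A10,B8).
So the longest common subsequence has length 3.

3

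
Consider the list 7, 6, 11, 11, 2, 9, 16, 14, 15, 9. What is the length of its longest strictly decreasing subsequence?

Let dp[i] be the longest decreasing subsequence ending at position i. Then dp = [1, 2, 1, 1, 3, 2, 1, 2, 2, 3].
The maximum is 3; one witness is 7, 6, 2 at positions 1,2,5.

3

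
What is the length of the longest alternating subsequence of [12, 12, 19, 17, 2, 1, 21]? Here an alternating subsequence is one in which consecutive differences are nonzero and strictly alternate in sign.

A longest alternating subsequence is 12, 19, 17, 21 (positions 1,3,4,7); its 3 consecutive differences strictly alternate in sign, and length 4 is optimal.

4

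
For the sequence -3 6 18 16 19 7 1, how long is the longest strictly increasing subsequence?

4

Scanning left to right, the best length ending at each element is: -3→1, 6→2, 18→3, 16→3, 19→4, 7→3, 1→2.
So the longest increasing subsequence has length 4, e.g. -3, 6, 18, 19.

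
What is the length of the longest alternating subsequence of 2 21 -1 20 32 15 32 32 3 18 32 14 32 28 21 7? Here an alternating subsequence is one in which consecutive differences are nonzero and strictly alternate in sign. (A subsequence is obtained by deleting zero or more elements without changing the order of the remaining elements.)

11

Track the best alternating length ending on an up-step vs a down-step at each position: up/down = 1/1, 2/1, 1/3, 4/3, 4/1, 4/5, 6/1, 6/1, 4/7, 8/7, 8/1, 8/9, 10/1, 10/11, 10/11, 8/11.
The maximum over both is 11; one such subsequence is 2, 21, -1, 20, 15, 32, 3, 18, 14, 32, 28.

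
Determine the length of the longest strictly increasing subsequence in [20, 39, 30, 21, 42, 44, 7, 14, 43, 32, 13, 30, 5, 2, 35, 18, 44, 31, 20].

Let dp[i] be the longest increasing subsequence ending at position i. Then dp = [1, 2, 2, 2, 3, 4, 1, 2, 4, 3, 2, 3, 1, 1, 4, 3, 5, 4, 4].
The maximum is 5; one witness is 20, 39, 42, 43, 44 at positions 1,2,5,9,17.

5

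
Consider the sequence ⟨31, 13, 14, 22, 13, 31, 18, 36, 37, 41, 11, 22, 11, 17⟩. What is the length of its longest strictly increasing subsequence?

Scanning left to right, the best length ending at each element is: 31→1, 13→1, 14→2, 22→3, 13→1, 31→4, 18→3, 36→5, 37→6, 41→7, 11→1, 22→4, 11→1, 17→3.
So the longest increasing subsequence has length 7, e.g. 13, 14, 22, 31, 36, 37, 41.

7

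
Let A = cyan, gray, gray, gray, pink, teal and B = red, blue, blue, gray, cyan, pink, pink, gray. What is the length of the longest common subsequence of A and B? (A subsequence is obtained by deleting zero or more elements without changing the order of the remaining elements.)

A longest common subsequence is cyan, gray (length 2); the LCS DP confirms no longer common subsequence exists.

2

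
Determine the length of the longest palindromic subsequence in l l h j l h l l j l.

One longest palindromic subsequence is ljllljl (positions 1,4,5,7,8,9,10); it reads the same forward and backward, and the interval DP gives dp[1][10] = 7.

7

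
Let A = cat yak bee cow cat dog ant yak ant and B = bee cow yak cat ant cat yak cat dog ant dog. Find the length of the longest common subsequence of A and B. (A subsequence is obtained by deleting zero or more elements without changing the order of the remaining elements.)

A longest common subsequence is bee, cow, cat, ant, yak, ant (length 6); the LCS DP confirms no longer common subsequence exists.

6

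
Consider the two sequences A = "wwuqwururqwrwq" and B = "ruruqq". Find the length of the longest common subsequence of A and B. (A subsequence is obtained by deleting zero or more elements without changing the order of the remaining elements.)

Backtracking the LCS table gives one alignment: u (A6,B2) → r (A7,B3) → u (A8,B4) → q (A10,B5) → q (A14,B6).
So the longest common subsequence has length 5.

5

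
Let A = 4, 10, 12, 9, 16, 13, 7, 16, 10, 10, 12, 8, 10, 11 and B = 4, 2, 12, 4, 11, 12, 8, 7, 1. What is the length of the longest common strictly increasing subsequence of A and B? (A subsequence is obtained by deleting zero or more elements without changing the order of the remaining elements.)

For each value that appears in both, track the longest common increasing run ending there.
The best achievable length is 2; one witness is 4, 12 (A-positions 1,3, B-positions 1,3).

2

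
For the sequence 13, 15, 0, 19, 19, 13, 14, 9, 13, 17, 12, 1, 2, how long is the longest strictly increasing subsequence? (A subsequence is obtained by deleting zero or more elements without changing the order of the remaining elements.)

Let dp[i] be the longest increasing subsequence ending at position i. Then dp = [1, 2, 1, 3, 3, 2, 3, 2, 3, 4, 3, 2, 3].
The maximum is 4; one witness is 0, 13, 14, 17 at positions 3,6,7,10.

4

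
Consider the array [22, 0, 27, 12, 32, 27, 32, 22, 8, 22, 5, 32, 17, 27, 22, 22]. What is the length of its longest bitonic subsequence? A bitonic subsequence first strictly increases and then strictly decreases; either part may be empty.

7

Let inc[i] be the LIS ending at i and dec[i] the longest strictly decreasing subsequence starting at i. inc = [1, 1, 2, 2, 3, 3, 4, 3, 2, 3, 2, 4, 3, 4, 4, 4], dec = [4, 1, 4, 3, 5, 4, 4, 3, 2, 2, 1, 3, 1, 2, 1, 1].
max_i inc[i]+dec[i]−1 = 7, with one witness 22, 27, 32, 27, 22, 8, 5.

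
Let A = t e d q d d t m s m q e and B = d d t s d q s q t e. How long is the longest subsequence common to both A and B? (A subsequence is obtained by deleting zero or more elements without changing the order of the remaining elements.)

Backtracking the LCS table gives one alignment: t (A1,B3) → d (A3,B5) → q (A4,B6) → s (A9,B7) → q (A11,B8) → e (A12,B10).
So the longest common subsequence has length 6.

6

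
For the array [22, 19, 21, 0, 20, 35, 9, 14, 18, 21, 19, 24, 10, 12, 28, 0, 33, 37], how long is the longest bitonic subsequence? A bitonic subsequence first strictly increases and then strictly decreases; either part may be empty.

9

One longest bitonic subsequence is 0, 9, 14, 18, 21, 24, 28, 33, 37 (positions 4,7,8,9,10,12,15,17,18): it rises to 37 then falls. Length 9 is optimal.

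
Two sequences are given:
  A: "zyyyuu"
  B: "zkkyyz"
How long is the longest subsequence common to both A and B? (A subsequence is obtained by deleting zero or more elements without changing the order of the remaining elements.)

3

A longest common subsequence is zyy (length 3); the LCS DP confirms no longer common subsequence exists.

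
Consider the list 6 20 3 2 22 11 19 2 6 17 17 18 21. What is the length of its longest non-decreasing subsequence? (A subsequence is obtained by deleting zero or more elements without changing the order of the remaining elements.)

Let dp[i] be the longest non-decreasing subsequence ending at position i. Then dp = [1, 2, 1, 1, 3, 2, 3, 2, 3, 4, 5, 6, 7].
The maximum is 7; one witness is 2, 2, 6, 17, 17, 18, 21 at positions 4,8,9,10,11,12,13.

7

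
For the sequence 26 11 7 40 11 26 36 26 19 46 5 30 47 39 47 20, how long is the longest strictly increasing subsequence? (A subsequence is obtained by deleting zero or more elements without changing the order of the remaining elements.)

Scanning left to right, the best length ending at each element is: 26→1, 11→1, 7→1, 40→2, 11→2, 26→3, 36→4, 26→3, 19→3, 46→5, 5→1, 30→4, 47→6, 39→5, 47→6, 20→4.
So the longest increasing subsequence has length 6, e.g. 7, 11, 26, 36, 46, 47.

6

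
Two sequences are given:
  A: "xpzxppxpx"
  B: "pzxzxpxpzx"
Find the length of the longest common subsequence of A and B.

A longest common subsequence is xzxpxpx (length 7); the LCS DP confirms no longer common subsequence exists.

7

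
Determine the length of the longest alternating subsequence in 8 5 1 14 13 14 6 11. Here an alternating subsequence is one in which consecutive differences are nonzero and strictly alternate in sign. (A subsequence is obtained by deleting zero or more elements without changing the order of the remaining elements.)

7

A longest alternating subsequence is 8, 5, 14, 13, 14, 6, 11 (positions 1,2,4,5,6,7,8); its 6 consecutive differences strictly alternate in sign, and length 7 is optimal.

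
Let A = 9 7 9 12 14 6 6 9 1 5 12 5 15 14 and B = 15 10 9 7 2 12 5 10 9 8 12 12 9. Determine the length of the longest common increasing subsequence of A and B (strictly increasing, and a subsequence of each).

3

A longest common strictly increasing subsequence is 7, 9, 12 (length 3); it appears in order in both A and B, and no longer such subsequence exists.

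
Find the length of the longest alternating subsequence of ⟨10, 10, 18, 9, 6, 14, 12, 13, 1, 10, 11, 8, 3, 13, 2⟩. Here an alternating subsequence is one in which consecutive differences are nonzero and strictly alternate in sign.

Track the best alternating length ending on an up-step vs a down-step at each position: up/down = 1/1, 1/1, 2/1, 1/3, 1/3, 4/3, 4/5, 6/5, 1/7, 8/7, 8/7, 8/9, 8/9, 10/5, 8/11.
The maximum over both is 11; one such subsequence is 10, 18, 9, 14, 12, 13, 1, 10, 8, 13, 2.

11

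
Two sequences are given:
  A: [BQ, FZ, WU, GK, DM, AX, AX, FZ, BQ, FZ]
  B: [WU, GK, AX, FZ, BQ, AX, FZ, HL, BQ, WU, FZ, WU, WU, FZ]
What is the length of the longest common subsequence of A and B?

Backtracking the LCS table gives one alignment: WU (A3,B1) → GK (A4,B2) → AX (A6,B3) → AX (A7,B6) → FZ (A8,B7) → BQ (A9,B9) → FZ (A10,B14).
So the longest common subsequence has length 7.

7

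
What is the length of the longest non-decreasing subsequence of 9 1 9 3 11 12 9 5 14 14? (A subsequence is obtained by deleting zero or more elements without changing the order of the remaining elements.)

6

Let dp[i] be the longest non-decreasing subsequence ending at position i. Then dp = [1, 1, 2, 2, 3, 4, 3, 3, 5, 6].
The maximum is 6; one witness is 9, 9, 11, 12, 14, 14 at positions 1,3,5,6,9,10.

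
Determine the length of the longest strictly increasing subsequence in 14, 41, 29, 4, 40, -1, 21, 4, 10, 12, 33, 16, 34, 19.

6

Scanning left to right, the best length ending at each element is: 14→1, 41→2, 29→2, 4→1, 40→3, -1→1, 21→2, 4→2, 10→3, 12→4, 33→5, 16→5, 34→6, 19→6.
So the longest increasing subsequence has length 6, e.g. -1, 4, 10, 12, 33, 34.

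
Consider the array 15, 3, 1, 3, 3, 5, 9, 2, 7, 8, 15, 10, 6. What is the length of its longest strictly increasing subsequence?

Scanning left to right, the best length ending at each element is: 15→1, 3→1, 1→1, 3→2, 3→2, 5→3, 9→4, 2→2, 7→4, 8→5, 15→6, 10→6, 6→4.
So the longest increasing subsequence has length 6, e.g. 1, 3, 5, 7, 8, 15.

6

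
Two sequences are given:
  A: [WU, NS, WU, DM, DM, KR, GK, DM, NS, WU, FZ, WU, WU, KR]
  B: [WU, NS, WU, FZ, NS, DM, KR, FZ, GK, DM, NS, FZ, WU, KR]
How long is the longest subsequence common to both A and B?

A longest common subsequence is WU, NS, WU, DM, KR, GK, DM, NS, FZ, WU, KR (length 11); the LCS DP confirms no longer common subsequence exists.

11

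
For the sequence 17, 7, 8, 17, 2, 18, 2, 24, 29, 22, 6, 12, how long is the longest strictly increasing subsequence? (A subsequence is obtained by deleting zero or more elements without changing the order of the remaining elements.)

6

Let dp[i] be the longest increasing subsequence ending at position i. Then dp = [1, 1, 2, 3, 1, 4, 1, 5, 6, 5, 2, 3].
The maximum is 6; one witness is 7, 8, 17, 18, 24, 29 at positions 2,3,4,6,8,9.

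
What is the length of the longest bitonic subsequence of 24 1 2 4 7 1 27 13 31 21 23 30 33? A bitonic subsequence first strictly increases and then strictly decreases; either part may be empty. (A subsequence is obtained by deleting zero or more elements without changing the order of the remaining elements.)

One longest bitonic subsequence is 1, 2, 4, 7, 13, 21, 23, 30, 33 (positions 2,3,4,5,8,10,11,12,13): it rises to 33 then falls. Length 9 is optimal.

9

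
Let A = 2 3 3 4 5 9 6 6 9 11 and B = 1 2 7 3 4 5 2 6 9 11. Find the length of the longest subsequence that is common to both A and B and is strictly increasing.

A longest common strictly increasing subsequence is 2, 3, 4, 5, 6, 9, 11 (length 7); it appears in order in both A and B, and no longer such subsequence exists.

7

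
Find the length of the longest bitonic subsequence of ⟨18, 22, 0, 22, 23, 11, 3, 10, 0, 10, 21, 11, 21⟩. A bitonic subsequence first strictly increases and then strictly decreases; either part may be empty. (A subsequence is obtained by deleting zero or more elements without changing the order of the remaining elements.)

6

Let inc[i] be the LIS ending at i and dec[i] the longest strictly decreasing subsequence starting at i. inc = [1, 2, 1, 2, 3, 2, 2, 3, 1, 3, 4, 4, 5], dec = [4, 4, 1, 4, 4, 3, 2, 2, 1, 1, 2, 1, 1].
max_i inc[i]+dec[i]−1 = 6, with one witness 18, 22, 23, 11, 10, 0.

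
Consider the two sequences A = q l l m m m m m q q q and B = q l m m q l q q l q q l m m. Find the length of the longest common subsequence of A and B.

7

Backtracking the LCS table gives one alignment: q (A1,B1) → l (A3,B2) → m (A4,B3) → m (A5,B4) → q (A9,B8) → q (A10,B10) → q (A11,B11).
So the longest common subsequence has length 7.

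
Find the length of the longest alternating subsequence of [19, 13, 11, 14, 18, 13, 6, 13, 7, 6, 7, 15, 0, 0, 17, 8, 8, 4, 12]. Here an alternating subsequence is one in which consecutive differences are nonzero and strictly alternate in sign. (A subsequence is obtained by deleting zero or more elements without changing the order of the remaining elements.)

A longest alternating subsequence is 19, 13, 14, 6, 13, 6, 7, 0, 17, 8, 12 (positions 1,2,4,7,8,10,11,13,15,16,19); its 10 consecutive differences strictly alternate in sign, and length 11 is optimal.

11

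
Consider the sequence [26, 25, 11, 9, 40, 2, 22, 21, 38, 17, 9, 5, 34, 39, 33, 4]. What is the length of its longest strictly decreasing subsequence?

8

Scanning left to right, the best length ending at each element is: 26→1, 25→2, 11→3, 9→4, 40→1, 2→5, 22→3, 21→4, 38→2, 17→5, 9→6, 5→7, 34→3, 39→2, 33→4, 4→8.
So the longest decreasing subsequence has length 8, e.g. 26, 25, 22, 21, 17, 9, 5, 4.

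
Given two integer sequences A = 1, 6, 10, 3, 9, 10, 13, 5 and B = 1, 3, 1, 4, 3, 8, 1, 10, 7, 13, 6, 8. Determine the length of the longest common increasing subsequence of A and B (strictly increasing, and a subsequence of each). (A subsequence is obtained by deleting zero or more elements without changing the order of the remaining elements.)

4

For each value that appears in both, track the longest common increasing run ending there.
The best achievable length is 4; one witness is 1, 3, 10, 13 (A-positions 1,4,6,7, B-positions 1,2,8,10).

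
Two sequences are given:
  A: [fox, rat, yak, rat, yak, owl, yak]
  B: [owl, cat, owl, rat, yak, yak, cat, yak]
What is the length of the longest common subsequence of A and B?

4

A longest common subsequence is rat, yak, yak, yak (length 4); the LCS DP confirms no longer common subsequence exists.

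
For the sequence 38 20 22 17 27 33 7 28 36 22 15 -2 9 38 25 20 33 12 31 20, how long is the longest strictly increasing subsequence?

6

Scanning left to right, the best length ending at each element is: 38→1, 20→1, 22→2, 17→1, 27→3, 33→4, 7→1, 28→4, 36→5, 22→2, 15→2, -2→1, 9→2, 38→6, 25→3, 20→3, 33→5, 12→3, 31→5, 20→4.
So the longest increasing subsequence has length 6, e.g. 20, 22, 27, 33, 36, 38.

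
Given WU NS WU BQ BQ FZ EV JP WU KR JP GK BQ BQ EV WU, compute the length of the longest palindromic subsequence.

9

One longest palindromic subsequence is WU BQ BQ JP KR JP BQ BQ WU (positions 1,4,5,8,10,11,13,14,16); it reads the same forward and backward, and the interval DP gives dp[1][16] = 9.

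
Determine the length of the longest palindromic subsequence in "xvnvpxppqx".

5

One longest palindromic subsequence is xpppx (positions 1,5,7,8,10); it reads the same forward and backward, and the interval DP gives dp[1][10] = 5.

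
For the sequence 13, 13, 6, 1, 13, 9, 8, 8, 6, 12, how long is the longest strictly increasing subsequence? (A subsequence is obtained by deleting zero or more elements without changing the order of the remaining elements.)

3

Scanning left to right, the best length ending at each element is: 13→1, 13→1, 6→1, 1→1, 13→2, 9→2, 8→2, 8→2, 6→2, 12→3.
So the longest increasing subsequence has length 3, e.g. 6, 9, 12.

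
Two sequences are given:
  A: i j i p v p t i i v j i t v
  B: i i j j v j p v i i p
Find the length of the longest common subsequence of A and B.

Backtracking the LCS table gives one alignment: i (A1,B2) → j (A2,B6) → p (A4,B7) → v (A5,B8) → i (A8,B9) → i (A9,B10).
So the longest common subsequence has length 6.

6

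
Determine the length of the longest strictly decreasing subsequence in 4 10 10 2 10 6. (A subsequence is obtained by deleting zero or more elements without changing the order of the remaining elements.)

One longest decreasing subsequence is 4, 2 (positions 1,4), of length 2; no longer one exists.

2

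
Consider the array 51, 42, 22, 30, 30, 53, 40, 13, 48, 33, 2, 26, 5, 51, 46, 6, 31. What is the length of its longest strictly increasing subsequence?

5

Scanning left to right, the best length ending at each element is: 51→1, 42→1, 22→1, 30→2, 30→2, 53→3, 40→3, 13→1, 48→4, 33→3, 2→1, 26→2, 5→2, 51→5, 46→4, 6→3, 31→4.
So the longest increasing subsequence has length 5, e.g. 22, 30, 40, 48, 51.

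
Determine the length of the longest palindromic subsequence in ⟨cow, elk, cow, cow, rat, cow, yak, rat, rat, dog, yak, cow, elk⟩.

One longest palindromic subsequence is elk cow yak rat rat yak cow elk (positions 2,3,7,8,9,11,12,13); it reads the same forward and backward, and the interval DP gives dp[1][13] = 8.

8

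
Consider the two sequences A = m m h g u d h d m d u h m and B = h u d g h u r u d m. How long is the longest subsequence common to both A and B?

A longest common subsequence is hudhdm (length 6); the LCS DP confirms no longer common subsequence exists.

6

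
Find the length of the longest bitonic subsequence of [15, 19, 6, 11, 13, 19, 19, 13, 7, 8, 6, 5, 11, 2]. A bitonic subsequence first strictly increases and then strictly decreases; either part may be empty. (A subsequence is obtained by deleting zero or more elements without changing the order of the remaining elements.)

One longest bitonic subsequence is 6, 11, 13, 19, 13, 8, 6, 5, 2 (positions 3,4,5,6,8,10,11,12,14): it rises to 19 then falls. Length 9 is optimal.

9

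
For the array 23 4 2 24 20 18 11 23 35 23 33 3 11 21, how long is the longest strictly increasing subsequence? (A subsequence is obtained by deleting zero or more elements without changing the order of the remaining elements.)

Let dp[i] be the longest increasing subsequence ending at position i. Then dp = [1, 1, 1, 2, 2, 2, 2, 3, 4, 3, 4, 2, 3, 4].
The maximum is 4; one witness is 4, 20, 23, 35 at positions 2,5,8,9.

4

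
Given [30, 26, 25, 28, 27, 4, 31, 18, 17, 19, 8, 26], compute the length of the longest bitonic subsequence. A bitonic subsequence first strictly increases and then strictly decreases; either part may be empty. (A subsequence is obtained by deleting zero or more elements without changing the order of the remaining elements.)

One longest bitonic subsequence is 30, 28, 27, 18, 17, 8 (positions 1,4,5,8,9,11): it rises to 30 then falls. Length 6 is optimal.

6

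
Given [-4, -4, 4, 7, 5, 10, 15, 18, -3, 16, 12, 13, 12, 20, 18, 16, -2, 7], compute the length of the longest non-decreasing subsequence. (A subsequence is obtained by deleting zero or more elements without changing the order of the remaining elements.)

One longest non-decreasing subsequence is -4, -4, 4, 7, 10, 15, 18, 20 (positions 1,2,3,4,6,7,8,14), of length 8; no longer one exists.

8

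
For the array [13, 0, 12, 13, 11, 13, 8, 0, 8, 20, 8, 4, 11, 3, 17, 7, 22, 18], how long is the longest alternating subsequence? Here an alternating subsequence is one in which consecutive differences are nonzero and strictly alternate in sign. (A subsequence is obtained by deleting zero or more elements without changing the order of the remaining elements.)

14

A longest alternating subsequence is 13, 0, 12, 11, 13, 8, 20, 8, 11, 3, 17, 7, 22, 18 (positions 1,2,3,5,6,7,10,11,13,14,15,16,17,18); its 13 consecutive differences strictly alternate in sign, and length 14 is optimal.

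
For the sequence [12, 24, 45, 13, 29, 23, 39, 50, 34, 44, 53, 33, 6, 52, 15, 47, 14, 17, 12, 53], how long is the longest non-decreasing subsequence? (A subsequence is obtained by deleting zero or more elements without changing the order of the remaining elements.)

Let dp[i] be the longest non-decreasing subsequence ending at position i. Then dp = [1, 2, 3, 2, 3, 3, 4, 5, 4, 5, 6, 4, 1, 6, 3, 6, 3, 4, 2, 7].
The maximum is 7; one witness is 12, 24, 29, 39, 50, 53, 53 at positions 1,2,5,7,8,11,20.

7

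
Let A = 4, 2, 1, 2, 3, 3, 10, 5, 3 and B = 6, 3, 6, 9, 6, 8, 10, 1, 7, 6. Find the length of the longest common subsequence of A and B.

Backtracking the LCS table gives one alignment: 3 (A5,B2) → 10 (A7,B7).
So the longest common subsequence has length 2.

2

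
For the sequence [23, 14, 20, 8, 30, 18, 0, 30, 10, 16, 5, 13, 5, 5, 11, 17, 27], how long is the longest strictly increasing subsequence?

Let dp[i] be the longest increasing subsequence ending at position i. Then dp = [1, 1, 2, 1, 3, 2, 1, 3, 2, 3, 2, 3, 2, 2, 3, 4, 5].
The maximum is 5; one witness is 8, 10, 16, 17, 27 at positions 4,9,10,16,17.

5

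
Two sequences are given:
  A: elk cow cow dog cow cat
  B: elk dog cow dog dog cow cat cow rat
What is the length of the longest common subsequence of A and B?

A longest common subsequence is elk, cow, dog, cow, cat (length 5); the LCS DP confirms no longer common subsequence exists.

5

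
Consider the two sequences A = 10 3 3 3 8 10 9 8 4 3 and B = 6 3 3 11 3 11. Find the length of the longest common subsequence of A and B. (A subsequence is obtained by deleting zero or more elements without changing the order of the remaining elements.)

3

A longest common subsequence is 3, 3, 3 (length 3); the LCS DP confirms no longer common subsequence exists.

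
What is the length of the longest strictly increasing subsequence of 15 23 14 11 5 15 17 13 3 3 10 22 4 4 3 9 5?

Let dp[i] be the longest increasing subsequence ending at position i. Then dp = [1, 2, 1, 1, 1, 2, 3, 2, 1, 1, 2, 4, 2, 2, 1, 3, 3].
The maximum is 4; one witness is 14, 15, 17, 22 at positions 3,6,7,12.

4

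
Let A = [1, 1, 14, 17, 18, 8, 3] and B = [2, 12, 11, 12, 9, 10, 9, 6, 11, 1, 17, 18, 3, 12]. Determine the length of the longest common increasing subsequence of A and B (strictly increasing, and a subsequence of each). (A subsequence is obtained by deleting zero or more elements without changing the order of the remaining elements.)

3

A longest common strictly increasing subsequence is 1, 17, 18 (length 3); it appears in order in both A and B, and no longer such subsequence exists.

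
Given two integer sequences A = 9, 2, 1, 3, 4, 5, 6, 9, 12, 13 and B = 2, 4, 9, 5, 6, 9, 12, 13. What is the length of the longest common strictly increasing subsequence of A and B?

A longest common strictly increasing subsequence is 2, 4, 5, 6, 9, 12, 13 (length 7); it appears in order in both A and B, and no longer such subsequence exists.

7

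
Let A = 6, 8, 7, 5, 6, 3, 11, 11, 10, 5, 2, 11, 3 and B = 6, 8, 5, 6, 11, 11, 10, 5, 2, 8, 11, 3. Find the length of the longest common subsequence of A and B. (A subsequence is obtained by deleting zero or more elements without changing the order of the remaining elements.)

11

Backtracking the LCS table gives one alignment: 6 (A1,B1) → 8 (A2,B2) → 5 (A4,B3) → 6 (A5,B4) → 11 (A7,B5) → 11 (A8,B6) → 10 (A9,B7) → 5 (A10,B8) → 2 (A11,B9) → 11 (A12,B11) → 3 (A13,B12).
So the longest common subsequence has length 11.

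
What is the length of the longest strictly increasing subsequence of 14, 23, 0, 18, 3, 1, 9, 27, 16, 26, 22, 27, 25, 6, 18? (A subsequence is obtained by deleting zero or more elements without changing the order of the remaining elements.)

Let dp[i] be the longest increasing subsequence ending at position i. Then dp = [1, 2, 1, 2, 2, 2, 3, 4, 4, 5, 5, 6, 6, 3, 5].
The maximum is 6; one witness is 0, 3, 9, 16, 26, 27 at positions 3,5,7,9,10,12.

6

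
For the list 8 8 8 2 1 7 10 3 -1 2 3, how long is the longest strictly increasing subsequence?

One longest increasing subsequence is 2, 7, 10 (positions 4,6,7), of length 3; no longer one exists.

3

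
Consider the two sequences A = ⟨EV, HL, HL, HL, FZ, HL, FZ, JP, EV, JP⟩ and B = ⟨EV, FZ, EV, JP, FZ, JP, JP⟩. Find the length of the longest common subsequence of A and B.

Backtracking the LCS table gives one alignment: EV (A1,B1) → FZ (A5,B2) → FZ (A7,B5) → JP (A8,B6) → JP (A10,B7).
So the longest common subsequence has length 5.

5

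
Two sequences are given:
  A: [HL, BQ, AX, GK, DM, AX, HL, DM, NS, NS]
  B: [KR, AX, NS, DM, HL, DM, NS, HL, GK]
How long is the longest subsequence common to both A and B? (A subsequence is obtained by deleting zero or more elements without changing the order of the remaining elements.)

5

A longest common subsequence is AX, DM, HL, DM, NS (length 5); the LCS DP confirms no longer common subsequence exists.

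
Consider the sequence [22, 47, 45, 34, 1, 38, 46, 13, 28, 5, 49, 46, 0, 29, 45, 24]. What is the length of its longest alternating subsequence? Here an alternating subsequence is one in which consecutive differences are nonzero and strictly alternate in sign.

11

A longest alternating subsequence is 22, 47, 34, 38, 13, 28, 5, 49, 0, 29, 24 (positions 1,2,4,6,8,9,10,11,13,14,16); its 10 consecutive differences strictly alternate in sign, and length 11 is optimal.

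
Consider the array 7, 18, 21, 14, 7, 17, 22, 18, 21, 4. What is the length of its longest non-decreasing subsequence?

Let dp[i] be the longest non-decreasing subsequence ending at position i. Then dp = [1, 2, 3, 2, 2, 3, 4, 4, 5, 1].
The maximum is 5; one witness is 7, 14, 17, 18, 21 at positions 1,4,6,8,9.

5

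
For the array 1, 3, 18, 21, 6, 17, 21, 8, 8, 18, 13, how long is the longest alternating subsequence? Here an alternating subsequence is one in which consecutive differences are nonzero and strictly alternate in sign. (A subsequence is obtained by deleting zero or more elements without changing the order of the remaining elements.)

A longest alternating subsequence is 1, 18, 6, 17, 8, 18, 13 (positions 1,3,5,6,8,10,11); its 6 consecutive differences strictly alternate in sign, and length 7 is optimal.

7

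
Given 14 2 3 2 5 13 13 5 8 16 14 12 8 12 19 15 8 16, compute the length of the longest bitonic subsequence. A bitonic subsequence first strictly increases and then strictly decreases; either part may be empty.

8

One longest bitonic subsequence is 2, 3, 5, 13, 16, 14, 12, 8 (positions 2,3,5,6,10,11,14,17): it rises to 16 then falls. Length 8 is optimal.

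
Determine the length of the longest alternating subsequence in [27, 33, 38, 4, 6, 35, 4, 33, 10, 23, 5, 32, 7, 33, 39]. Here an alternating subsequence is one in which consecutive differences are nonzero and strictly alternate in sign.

Track the best alternating length ending on an up-step vs a down-step at each position: up/down = 1/1, 2/1, 2/1, 1/3, 4/3, 4/3, 1/5, 6/5, 6/7, 8/7, 6/9, 10/7, 10/11, 12/5, 12/1.
The maximum over both is 12; one such subsequence is 27, 33, 4, 6, 4, 33, 10, 23, 5, 32, 7, 33.

12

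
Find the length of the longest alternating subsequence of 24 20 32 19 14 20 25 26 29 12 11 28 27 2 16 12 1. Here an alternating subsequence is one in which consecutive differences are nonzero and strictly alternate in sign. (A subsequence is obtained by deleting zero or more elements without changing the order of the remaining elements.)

Track the best alternating length ending on an up-step vs a down-step at each position: up/down = 1/1, 1/2, 3/1, 1/4, 1/4, 5/4, 5/4, 5/4, 5/4, 1/6, 1/6, 7/6, 7/8, 1/8, 9/8, 9/10, 1/10.
The maximum over both is 10; one such subsequence is 24, 20, 32, 19, 20, 12, 28, 2, 16, 12.

10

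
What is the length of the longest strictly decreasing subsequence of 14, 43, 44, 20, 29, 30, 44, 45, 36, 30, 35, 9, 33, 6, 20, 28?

Scanning left to right, the best length ending at each element is: 14→1, 43→1, 44→1, 20→2, 29→2, 30→2, 44→1, 45→1, 36→2, 30→3, 35→3, 9→4, 33→4, 6→5, 20→5, 28→5.
So the longest decreasing subsequence has length 5, e.g. 43, 36, 30, 9, 6.

5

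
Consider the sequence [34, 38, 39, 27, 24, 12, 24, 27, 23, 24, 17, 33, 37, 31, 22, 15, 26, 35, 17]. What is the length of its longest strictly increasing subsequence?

5

One longest increasing subsequence is 12, 24, 27, 33, 37 (positions 6,7,8,12,13), of length 5; no longer one exists.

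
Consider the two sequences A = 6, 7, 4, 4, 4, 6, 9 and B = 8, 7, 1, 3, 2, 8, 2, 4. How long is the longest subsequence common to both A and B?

2

Backtracking the LCS table gives one alignment: 7 (A2,B2) → 4 (A5,B8).
So the longest common subsequence has length 2.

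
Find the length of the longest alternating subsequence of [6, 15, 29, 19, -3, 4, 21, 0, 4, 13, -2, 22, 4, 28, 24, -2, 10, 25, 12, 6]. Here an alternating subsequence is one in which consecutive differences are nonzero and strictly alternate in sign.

13

A longest alternating subsequence is 6, 15, -3, 4, 0, 4, -2, 22, 4, 28, 24, 25, 12 (positions 1,2,5,6,8,9,11,12,13,14,15,18,19); its 12 consecutive differences strictly alternate in sign, and length 13 is optimal.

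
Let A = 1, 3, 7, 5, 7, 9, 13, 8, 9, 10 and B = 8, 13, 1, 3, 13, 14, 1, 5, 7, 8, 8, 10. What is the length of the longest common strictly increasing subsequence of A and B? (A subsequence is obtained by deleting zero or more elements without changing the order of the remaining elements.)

For each value that appears in both, track the longest common increasing run ending there.
The best achievable length is 6; one witness is 1, 3, 5, 7, 8, 10 (A-positions 1,2,4,5,8,10, B-positions 3,4,8,9,10,12).

6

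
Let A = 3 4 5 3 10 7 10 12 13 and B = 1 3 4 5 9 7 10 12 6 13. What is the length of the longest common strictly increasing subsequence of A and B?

A longest common strictly increasing subsequence is 3, 4, 5, 7, 10, 12, 13 (length 7); it appears in order in both A and B, and no longer such subsequence exists.

7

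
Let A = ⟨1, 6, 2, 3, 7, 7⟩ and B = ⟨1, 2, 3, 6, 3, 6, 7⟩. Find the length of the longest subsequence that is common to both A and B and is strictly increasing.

4

A longest common strictly increasing subsequence is 1, 2, 3, 7 (length 4); it appears in order in both A and B, and no longer such subsequence exists.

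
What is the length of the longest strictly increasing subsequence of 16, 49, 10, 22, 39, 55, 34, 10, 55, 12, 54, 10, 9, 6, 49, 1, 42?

One longest increasing subsequence is 16, 22, 39, 55 (positions 1,4,5,6), of length 4; no longer one exists.

4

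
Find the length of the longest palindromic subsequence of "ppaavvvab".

Using dp[i][j] = 2 + dp[i+1][j−1] if the ends match, else max(dp[i+1][j], dp[i][j−1]):
dp[1][9] = 5. A witness is avvva at positions 4,5,6,7,8.

5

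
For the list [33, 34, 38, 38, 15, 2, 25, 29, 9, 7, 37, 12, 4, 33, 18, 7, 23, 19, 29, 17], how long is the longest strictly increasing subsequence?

Scanning left to right, the best length ending at each element is: 33→1, 34→2, 38→3, 38→3, 15→1, 2→1, 25→2, 29→3, 9→2, 7→2, 37→4, 12→3, 4→2, 33→4, 18→4, 7→3, 23→5, 19→5, 29→6, 17→4.
So the longest increasing subsequence has length 6, e.g. 2, 9, 12, 18, 23, 29.

6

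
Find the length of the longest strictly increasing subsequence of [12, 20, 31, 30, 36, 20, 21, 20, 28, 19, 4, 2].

Scanning left to right, the best length ending at each element is: 12→1, 20→2, 31→3, 30→3, 36→4, 20→2, 21→3, 20→2, 28→4, 19→2, 4→1, 2→1.
So the longest increasing subsequence has length 4, e.g. 12, 20, 31, 36.

4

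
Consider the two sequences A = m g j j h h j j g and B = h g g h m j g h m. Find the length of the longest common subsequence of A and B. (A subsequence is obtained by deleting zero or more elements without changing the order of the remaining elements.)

A longest common subsequence is ghjg (length 4); the LCS DP confirms no longer common subsequence exists.

4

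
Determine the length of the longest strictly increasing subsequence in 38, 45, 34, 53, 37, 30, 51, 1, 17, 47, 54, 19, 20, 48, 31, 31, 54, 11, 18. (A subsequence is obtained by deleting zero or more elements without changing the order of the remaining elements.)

6

One longest increasing subsequence is 1, 17, 19, 20, 48, 54 (positions 8,9,12,13,14,17), of length 6; no longer one exists.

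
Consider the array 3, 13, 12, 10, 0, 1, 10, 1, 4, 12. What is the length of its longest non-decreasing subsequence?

5

One longest non-decreasing subsequence is 0, 1, 1, 4, 12 (positions 5,6,8,9,10), of length 5; no longer one exists.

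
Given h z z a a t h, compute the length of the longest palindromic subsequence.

4

Using dp[i][j] = 2 + dp[i+1][j−1] if the ends match, else max(dp[i+1][j], dp[i][j−1]):
dp[1][7] = 4. A witness is haah at positions 1,4,5,7.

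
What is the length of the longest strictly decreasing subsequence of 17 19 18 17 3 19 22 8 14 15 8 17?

5

Let dp[i] be the longest decreasing subsequence ending at position i. Then dp = [1, 1, 2, 3, 4, 1, 1, 4, 4, 4, 5, 3].
The maximum is 5; one witness is 19, 18, 17, 14, 8 at positions 2,3,4,9,11.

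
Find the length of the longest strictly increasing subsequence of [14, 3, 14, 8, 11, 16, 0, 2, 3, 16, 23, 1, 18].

5

Scanning left to right, the best length ending at each element is: 14→1, 3→1, 14→2, 8→2, 11→3, 16→4, 0→1, 2→2, 3→3, 16→4, 23→5, 1→2, 18→5.
So the longest increasing subsequence has length 5, e.g. 3, 8, 11, 16, 23.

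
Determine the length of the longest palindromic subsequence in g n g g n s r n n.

Using dp[i][j] = 2 + dp[i+1][j−1] if the ends match, else max(dp[i+1][j], dp[i][j−1]):
dp[1][9] = 5. A witness is nnrnn at positions 2,5,7,8,9.

5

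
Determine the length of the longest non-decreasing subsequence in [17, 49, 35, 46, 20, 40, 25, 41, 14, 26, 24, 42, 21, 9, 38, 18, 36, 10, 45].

6

Scanning left to right, the best length ending at each element is: 17→1, 49→2, 35→2, 46→3, 20→2, 40→3, 25→3, 41→4, 14→1, 26→4, 24→3, 42→5, 21→3, 9→1, 38→5, 18→2, 36→5, 10→2, 45→6.
So the longest non-decreasing subsequence has length 6, e.g. 17, 35, 40, 41, 42, 45.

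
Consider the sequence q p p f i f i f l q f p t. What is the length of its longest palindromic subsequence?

7

One longest palindromic subsequence is pffiffp (positions 3,4,6,7,8,11,12); it reads the same forward and backward, and the interval DP gives dp[1][13] = 7.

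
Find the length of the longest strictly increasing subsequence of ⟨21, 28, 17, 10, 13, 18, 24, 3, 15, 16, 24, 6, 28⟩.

6

Let dp[i] be the longest increasing subsequence ending at position i. Then dp = [1, 2, 1, 1, 2, 3, 4, 1, 3, 4, 5, 2, 6].
The maximum is 6; one witness is 10, 13, 15, 16, 24, 28 at positions 4,5,9,10,11,13.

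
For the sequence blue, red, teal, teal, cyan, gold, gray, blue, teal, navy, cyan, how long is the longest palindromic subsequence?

Using dp[i][j] = 2 + dp[i+1][j−1] if the ends match, else max(dp[i+1][j], dp[i][j−1]):
dp[1][11] = 4. A witness is blue teal teal blue at positions 1,3,4,8.

4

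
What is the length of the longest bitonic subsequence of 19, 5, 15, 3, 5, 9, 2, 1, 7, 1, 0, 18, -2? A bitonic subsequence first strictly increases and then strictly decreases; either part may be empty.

7

Let inc[i] be the LIS ending at i and dec[i] the longest strictly decreasing subsequence starting at i. inc = [1, 1, 2, 1, 2, 3, 1, 1, 3, 1, 1, 4, 1], dec = [7, 6, 6, 5, 5, 5, 4, 3, 4, 3, 2, 2, 1].
max_i inc[i]+dec[i]−1 = 7, with one witness 19, 15, 9, 7, 1, 0, -2.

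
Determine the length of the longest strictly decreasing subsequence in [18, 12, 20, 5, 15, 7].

3

Scanning left to right, the best length ending at each element is: 18→1, 12→2, 20→1, 5→3, 15→2, 7→3.
So the longest decreasing subsequence has length 3, e.g. 18, 12, 5.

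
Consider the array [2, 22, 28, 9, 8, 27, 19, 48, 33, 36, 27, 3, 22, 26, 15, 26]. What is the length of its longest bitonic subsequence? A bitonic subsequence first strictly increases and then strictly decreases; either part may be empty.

8

One longest bitonic subsequence is 2, 22, 28, 48, 36, 27, 26, 15 (positions 1,2,3,8,10,11,14,15): it rises to 48 then falls. Length 8 is optimal.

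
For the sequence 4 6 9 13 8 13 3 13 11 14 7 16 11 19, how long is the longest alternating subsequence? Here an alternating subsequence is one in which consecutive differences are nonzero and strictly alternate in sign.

12

Track the best alternating length ending on an up-step vs a down-step at each position: up/down = 1/1, 2/1, 2/1, 2/1, 2/3, 4/1, 1/5, 6/1, 6/7, 8/1, 6/9, 10/1, 10/11, 12/1.
The maximum over both is 12; one such subsequence is 4, 9, 8, 13, 3, 13, 11, 14, 7, 16, 11, 19.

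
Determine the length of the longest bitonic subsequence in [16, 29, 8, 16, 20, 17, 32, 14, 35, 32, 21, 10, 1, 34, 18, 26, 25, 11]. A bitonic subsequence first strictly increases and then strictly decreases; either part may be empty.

One longest bitonic subsequence is 8, 16, 20, 32, 35, 34, 26, 25, 11 (positions 3,4,5,7,9,14,16,17,18): it rises to 35 then falls. Length 9 is optimal.

9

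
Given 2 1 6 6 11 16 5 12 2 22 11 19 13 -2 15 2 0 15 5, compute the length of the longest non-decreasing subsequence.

8

Scanning left to right, the best length ending at each element is: 2→1, 1→1, 6→2, 6→3, 11→4, 16→5, 5→2, 12→5, 2→2, 22→6, 11→5, 19→6, 13→6, -2→1, 15→7, 2→3, 0→2, 15→8, 5→4.
So the longest non-decreasing subsequence has length 8, e.g. 2, 6, 6, 11, 12, 13, 15, 15.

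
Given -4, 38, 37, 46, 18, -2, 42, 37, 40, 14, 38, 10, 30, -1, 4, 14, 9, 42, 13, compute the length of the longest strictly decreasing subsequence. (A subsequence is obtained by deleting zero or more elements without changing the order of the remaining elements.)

7

One longest decreasing subsequence is 46, 42, 40, 38, 30, 14, 9 (positions 4,7,9,11,13,16,17), of length 7; no longer one exists.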